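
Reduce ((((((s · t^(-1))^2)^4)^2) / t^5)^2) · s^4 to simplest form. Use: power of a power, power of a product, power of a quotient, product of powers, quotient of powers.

((((((s · t^(-1))^2)^4)^2) / t^5)^2) · s^4
= ((((((s · t^(-1))^2)^4)^2)^2) / ((t^5)^2)) · s^4    [power of a quotient]
= (((((s · t^(-1))^2)^4)^4) / ((t^5)^2)) · s^4    [power of a power]
= ((((s · t^(-1))^2)^16) / ((t^5)^2)) · s^4    [power of a power]
= (((s · t^(-1))^32) / ((t^5)^2)) · s^4    [power of a power]
= (((s^32) · ((t^(-1))^32)) / ((t^5)^2)) · s^4    [power of a product]
= ((s^32 · t^(-32)) / ((t^5)^2)) · s^4    [power of a power]
= ((s^32 · t^(-32)) / t^10) · s^4    [power of a power]
= s^36t^(-42)    [quotient of powers; product of powers]

s^36t^(-42)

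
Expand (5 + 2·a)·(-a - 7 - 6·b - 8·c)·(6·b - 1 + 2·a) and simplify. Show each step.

-162·a·b - 51·a - 36·a^2 - 180·b + 35 - 180·b^2 - 240·b·c + 40·c - 64·a·c - 36·a^2·b - 4·a^3 - 72·a·b^2 - 96·a·b·c - 32·a^2·c

(5 + 2·a)·(-a - 7 - 6·b - 8·c)·(6·b - 1 + 2·a)
= (-5·a - 35 - 30·b - 40·c - 2·a^2 - 14·a - 12·a·b - 16·a·c)·(6·b - 1 + 2·a)    [distributive law]
= (-19·a - 35 - 30·b - 40·c - 2·a^2 - 12·a·b - 16·a·c)·(6·b - 1 + 2·a)    [combine like terms]
= -114·a·b + 19·a - 38·a^2 - 210·b + 35 - 70·a - 180·b^2 + 30·b - 60·a·b - 240·b·c + 40·c - 80·a·c - 12·a^2·b + 2·a^2 - 4·a^3 - 72·a·b^2 + 12·a·b - 24·a^2·b - 96·a·b·c + 16·a·c - 32·a^2·c    [distributive law]
= -162·a·b - 51·a - 36·a^2 - 180·b + 35 - 180·b^2 - 240·b·c + 40·c - 64·a·c - 36·a^2·b - 4·a^3 - 72·a·b^2 - 96·a·b·c - 32·a^2·c    [combine like terms]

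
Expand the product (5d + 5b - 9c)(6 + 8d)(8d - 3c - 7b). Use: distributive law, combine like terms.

(5d + 5b - 9c)(6 + 8d)(8d - 3c - 7b)
= (30d + 40d^2 + 30b + 40bd - 54c - 72cd)(8d - 3c - 7b)    [distributive law]
= 240d^2 - 90cd - 210bd + 320d^3 - 120cd^2 - 280bd^2 + 240bd - 90bc - 210b^2 + 320bd^2 - 120bcd - 280b^2d - 432cd + 162c^2 + 378bc - 576cd^2 + 216c^2d + 504bcd    [distributive law]
= 240d^2 - 522cd + 30bd + 320d^3 - 696cd^2 + 40bd^2 + 288bc - 210b^2 + 384bcd - 280b^2d + 162c^2 + 216c^2d    [combine like terms]

240d^2 - 522cd + 30bd + 320d^3 - 696cd^2 + 40bd^2 + 288bc - 210b^2 + 384bcd - 280b^2d + 162c^2 + 216c^2d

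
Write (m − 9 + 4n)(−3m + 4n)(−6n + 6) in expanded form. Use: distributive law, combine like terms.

18m^2n − 18m^2 + 48mn^2 − 210mn + 162m + 312n^2 − 216n − 96n^3

(m − 9 + 4n)(−3m + 4n)(−6n + 6)
= (−3m^2 + 4mn + 27m − 36n − 12mn + 16n^2)(−6n + 6)    [distributive law]
= (−3m^2 − 8mn + 27m − 36n + 16n^2)(−6n + 6)    [combine like terms]
= 18m^2n − 18m^2 + 48mn^2 − 48mn − 162mn + 162m + 216n^2 − 216n − 96n^3 + 96n^2    [distributive law]
= 18m^2n − 18m^2 + 48mn^2 − 210mn + 162m + 312n^2 − 216n − 96n^3    [combine like terms]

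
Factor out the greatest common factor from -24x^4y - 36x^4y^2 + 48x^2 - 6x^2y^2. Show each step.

6x^2(-4x^2y - 6x^2y^2 + 8 - y^2)

-24x^4y - 36x^4y^2 + 48x^2 - 6x^2y^2
= 6(-4x^4y - 6x^4y^2 + 8x^2 - x^2y^2)    [factor out 6]
= 6x^2(-4x^2y - 6x^2y^2 + 8 - y^2)    [factor out x^2]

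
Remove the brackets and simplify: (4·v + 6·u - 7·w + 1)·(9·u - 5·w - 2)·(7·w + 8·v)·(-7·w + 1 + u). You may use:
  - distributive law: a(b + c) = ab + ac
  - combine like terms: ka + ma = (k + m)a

(4·v + 6·u - 7·w + 1)·(9·u - 5·w - 2)·(7·w + 8·v)·(-7·w + 1 + u)
= (36·u·v - 20·v·w - 8·v + 54·u^2 - 30·u·w - 12·u - 63·u·w + 35·w^2 + 14·w + 9·u - 5·w - 2)·(7·w + 8·v)·(-7·w + 1 + u)    [distributive law]
= (36·u·v - 20·v·w - 8·v + 54·u^2 - 93·u·w - 3·u + 35·w^2 + 9·w - 2)·(7·w + 8·v)·(-7·w + 1 + u)    [combine like terms]
= (252·u·v·w + 288·u·v^2 - 140·v·w^2 - 160·v^2·w - 56·v·w - 64·v^2 + 378·u^2·w + 432·u^2·v - 651·u·w^2 - 744·u·v·w - 21·u·w - 24·u·v + 245·w^3 + 280·v·w^2 + 63·w^2 + 72·v·w - 14·w - 16·v)·(-7·w + 1 + u)    [distributive law]
= (-492·u·v·w + 288·u·v^2 + 140·v·w^2 - 160·v^2·w + 16·v·w - 64·v^2 + 378·u^2·w + 432·u^2·v - 651·u·w^2 - 21·u·w - 24·u·v + 245·w^3 + 63·w^2 - 14·w - 16·v)·(-7·w + 1 + u)    [combine like terms]
= 3444·u·v·w^2 - 492·u·v·w - 492·u^2·v·w - 2016·u·v^2·w + 288·u·v^2 + 288·u^2·v^2 - 980·v·w^3 + 140·v·w^2 + 140·u·v·w^2 + 1120·v^2·w^2 - 160·v^2·w - 160·u·v^2·w - 112·v·w^2 + 16·v·w + 16·u·v·w + 448·v^2·w - 64·v^2 - 64·u·v^2 - 2646·u^2·w^2 + 378·u^2·w + 378·u^3·w - 3024·u^2·v·w + 432·u^2·v + 432·u^3·v + 4557·u·w^3 - 651·u·w^2 - 651·u^2·w^2 + 147·u·w^2 - 21·u·w - 21·u^2·w + 168·u·v·w - 24·u·v - 24·u^2·v - 1715·w^4 + 245·w^3 + 245·u·w^3 - 441·w^3 + 63·w^2 + 63·u·w^2 + 98·w^2 - 14·w - 14·u·w + 112·v·w - 16·v - 16·u·v    [distributive law]
= 3584·u·v·w^2 - 308·u·v·w - 3516·u^2·v·w - 2176·u·v^2·w + 224·u·v^2 + 288·u^2·v^2 - 980·v·w^3 + 28·v·w^2 + 1120·v^2·w^2 + 288·v^2·w + 128·v·w - 64·v^2 - 3297·u^2·w^2 + 357·u^2·w + 378·u^3·w + 408·u^2·v + 432·u^3·v + 4802·u·w^3 - 441·u·w^2 - 35·u·w - 40·u·v - 1715·w^4 - 196·w^3 + 161·w^2 - 14·w - 16·v    [combine like terms]

3584·u·v·w^2 - 308·u·v·w - 3516·u^2·v·w - 2176·u·v^2·w + 224·u·v^2 + 288·u^2·v^2 - 980·v·w^3 + 28·v·w^2 + 1120·v^2·w^2 + 288·v^2·w + 128·v·w - 64·v^2 - 3297·u^2·w^2 + 357·u^2·w + 378·u^3·w + 408·u^2·v + 432·u^3·v + 4802·u·w^3 - 441·u·w^2 - 35·u·w - 40·u·v - 1715·w^4 - 196·w^3 + 161·w^2 - 14·w - 16·v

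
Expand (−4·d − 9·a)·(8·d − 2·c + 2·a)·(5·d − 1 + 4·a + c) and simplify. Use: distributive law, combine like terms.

−160·d^3 + 32·d^2 − 528·a·d^2 + 8·c·d^2 − 8·c·d + 42·a·c·d + 8·c^2·d + 80·a·d − 410·a^2·d − 18·a·c + 54·a^2·c + 18·a·c^2 + 18·a^2 − 72·a^3

(−4·d − 9·a)·(8·d − 2·c + 2·a)·(5·d − 1 + 4·a + c)
= (−32·d^2 + 8·c·d − 8·a·d − 72·a·d + 18·a·c − 18·a^2)·(5·d − 1 + 4·a + c)    [distributive law]
= (−32·d^2 + 8·c·d − 80·a·d + 18·a·c − 18·a^2)·(5·d − 1 + 4·a + c)    [combine like terms]
= −160·d^3 + 32·d^2 − 128·a·d^2 − 32·c·d^2 + 40·c·d^2 − 8·c·d + 32·a·c·d + 8·c^2·d − 400·a·d^2 + 80·a·d − 320·a^2·d − 80·a·c·d + 90·a·c·d − 18·a·c + 72·a^2·c + 18·a·c^2 − 90·a^2·d + 18·a^2 − 72·a^3 − 18·a^2·c    [distributive law]
= −160·d^3 + 32·d^2 − 528·a·d^2 + 8·c·d^2 − 8·c·d + 42·a·c·d + 8·c^2·d + 80·a·d − 410·a^2·d − 18·a·c + 54·a^2·c + 18·a·c^2 + 18·a^2 − 72·a^3    [combine like terms]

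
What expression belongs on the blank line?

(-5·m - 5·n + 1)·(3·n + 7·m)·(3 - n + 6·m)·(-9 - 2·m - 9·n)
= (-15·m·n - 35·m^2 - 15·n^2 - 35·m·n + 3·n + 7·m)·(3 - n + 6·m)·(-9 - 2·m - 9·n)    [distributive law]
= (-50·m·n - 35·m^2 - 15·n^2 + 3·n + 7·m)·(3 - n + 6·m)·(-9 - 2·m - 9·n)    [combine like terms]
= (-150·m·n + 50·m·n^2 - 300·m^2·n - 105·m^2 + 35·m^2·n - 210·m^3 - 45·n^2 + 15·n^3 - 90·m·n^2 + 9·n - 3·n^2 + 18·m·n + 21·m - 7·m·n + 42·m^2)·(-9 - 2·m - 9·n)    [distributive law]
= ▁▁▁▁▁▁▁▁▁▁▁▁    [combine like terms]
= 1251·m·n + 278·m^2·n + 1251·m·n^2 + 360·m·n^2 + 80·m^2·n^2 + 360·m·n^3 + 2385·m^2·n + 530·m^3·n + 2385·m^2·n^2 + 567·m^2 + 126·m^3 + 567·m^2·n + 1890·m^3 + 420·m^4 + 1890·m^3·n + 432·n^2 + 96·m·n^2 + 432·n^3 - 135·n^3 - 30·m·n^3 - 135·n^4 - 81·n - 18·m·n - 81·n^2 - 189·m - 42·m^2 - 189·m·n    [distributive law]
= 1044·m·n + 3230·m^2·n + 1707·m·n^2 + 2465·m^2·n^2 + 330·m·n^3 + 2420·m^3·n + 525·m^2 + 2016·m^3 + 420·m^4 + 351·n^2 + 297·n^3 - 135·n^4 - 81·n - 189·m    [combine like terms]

By combine like terms:

(-139·m·n - 40·m·n^2 - 265·m^2·n - 63·m^2 - 210·m^3 - 48·n^2 + 15·n^3 + 9·n + 21·m)·(-9 - 2·m - 9·n)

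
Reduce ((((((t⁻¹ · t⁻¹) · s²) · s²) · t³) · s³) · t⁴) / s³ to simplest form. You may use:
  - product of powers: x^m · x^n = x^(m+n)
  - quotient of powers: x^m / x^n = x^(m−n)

s⁴·t⁵

((((((t⁻¹ · t⁻¹) · s²) · s²) · t³) · s³) · t⁴) / s³
= (((((t⁻² · s²) · s²) · t³) · s³) · t⁴) / s³    [product of powers]
= s⁴·t⁵    [quotient of powers; product of powers]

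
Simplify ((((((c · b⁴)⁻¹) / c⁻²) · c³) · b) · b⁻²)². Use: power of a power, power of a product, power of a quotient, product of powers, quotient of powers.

((((((c · b⁴)⁻¹) / c⁻²) · c³) · b) · b⁻²)²
= ((((((c · b⁴)⁻¹) / c⁻²) · c³) · b)²) · ((b⁻²)²)    [power of a product]
= ((((((c · b⁴)⁻¹) / c⁻²) · c³)²) · (b²)) · ((b⁻²)²)    [power of a product]
= ((((((c · b⁴)⁻¹) / c⁻²)²) · ((c³)²)) · (b²)) · ((b⁻²)²)    [power of a product]
= ((((((c · b⁴)⁻¹)²) / ((c⁻²)²)) · ((c³)²)) · (b²)) · ((b⁻²)²)    [power of a quotient]
= (((((c · b⁴)⁻²) / ((c⁻²)²)) · ((c³)²)) · (b²)) · ((b⁻²)²)    [power of a power]
= (((((c⁻²) · ((b⁴)⁻²)) / ((c⁻²)²)) · ((c³)²)) · (b²)) · ((b⁻²)²)    [power of a product]
= ((((c⁻² · b⁻⁸) / ((c⁻²)²)) · ((c³)²)) · (b²)) · ((b⁻²)²)    [power of a power]
= ((((c⁻² · b⁻⁸) / c⁻⁴) · ((c³)²)) · (b²)) · ((b⁻²)²)    [power of a power]
= ((((c⁻² · b⁻⁸) / c⁻⁴) · c⁶) · (b²)) · ((b⁻²)²)    [power of a power]
= ((((c⁻² · b⁻⁸) / c⁻⁴) · c⁶) · b²) · b⁻⁴    [power of a power]
= b⁻¹⁰c⁸    [quotient of powers; product of powers]

b⁻¹⁰c⁸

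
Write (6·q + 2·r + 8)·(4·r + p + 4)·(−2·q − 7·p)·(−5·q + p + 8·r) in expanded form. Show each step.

240·q³·r + 716·p·q²·r − 304·q²·r² − 438·p²·q·r − 1112·p·q·r² + 60·p·q³ + 198·p²·q² − 42·p³·q + 240·q³ + 872·p·q² + 16·q²·r + 96·p²·q − 152·p·q·r − 128·q·r³ − 168·p²·r² − 448·p·r³ − 14·p³·r − 640·q·r² − 728·p²·r − 2240·p·r² − 56·p³ + 320·q² + 1056·p·q − 512·q·r − 224·p² − 1792·p·r

(6·q + 2·r + 8)·(4·r + p + 4)·(−2·q − 7·p)·(−5·q + p + 8·r)
= (24·q·r + 6·p·q + 24·q + 8·r² + 2·p·r + 8·r + 32·r + 8·p + 32)·(−2·q − 7·p)·(−5·q + p + 8·r)    [distributive law]
= (24·q·r + 6·p·q + 24·q + 8·r² + 2·p·r + 40·r + 8·p + 32)·(−2·q − 7·p)·(−5·q + p + 8·r)    [combine like terms]
= (−48·q²·r − 168·p·q·r − 12·p·q² − 42·p²·q − 48·q² − 168·p·q − 16·q·r² − 56·p·r² − 4·p·q·r − 14·p²·r − 80·q·r − 280·p·r − 16·p·q − 56·p² − 64·q − 224·p)·(−5·q + p + 8·r)    [distributive law]
= (−48·q²·r − 172·p·q·r − 12·p·q² − 42·p²·q − 48·q² − 184·p·q − 16·q·r² − 56·p·r² − 14·p²·r − 80·q·r − 280·p·r − 56·p² − 64·q − 224·p)·(−5·q + p + 8·r)    [combine like terms]
= 240·q³·r − 48·p·q²·r − 384·q²·r² + 860·p·q²·r − 172·p²·q·r − 1376·p·q·r² + 60·p·q³ − 12·p²·q² − 96·p·q²·r + 210·p²·q² − 42·p³·q − 336·p²·q·r + 240·q³ − 48·p·q² − 384·q²·r + 920·p·q² − 184·p²·q − 1472·p·q·r + 80·q²·r² − 16·p·q·r² − 128·q·r³ + 280·p·q·r² − 56·p²·r² − 448·p·r³ + 70·p²·q·r − 14·p³·r − 112·p²·r² + 400·q²·r − 80·p·q·r − 640·q·r² + 1400·p·q·r − 280·p²·r − 2240·p·r² + 280·p²·q − 56·p³ − 448·p²·r + 320·q² − 64·p·q − 512·q·r + 1120·p·q − 224·p² − 1792·p·r    [distributive law]
= 240·q³·r + 716·p·q²·r − 304·q²·r² − 438·p²·q·r − 1112·p·q·r² + 60·p·q³ + 198·p²·q² − 42·p³·q + 240·q³ + 872·p·q² + 16·q²·r + 96·p²·q − 152·p·q·r − 128·q·r³ − 168·p²·r² − 448·p·r³ − 14·p³·r − 640·q·r² − 728·p²·r − 2240·p·r² − 56·p³ + 320·q² + 1056·p·q − 512·q·r − 224·p² − 1792·p·r    [combine like terms]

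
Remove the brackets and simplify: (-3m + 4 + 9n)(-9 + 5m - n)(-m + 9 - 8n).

-182m^2 + 459m + 141mn + 15m^3 + 72m^2n - 375mn^2 - 324 - 477n + 599n^2 + 72n^3

(-3m + 4 + 9n)(-9 + 5m - n)(-m + 9 - 8n)
= (27m - 15m^2 + 3mn - 36 + 20m - 4n - 81n + 45mn - 9n^2)(-m + 9 - 8n)    [distributive law]
= (47m - 15m^2 + 48mn - 36 - 85n - 9n^2)(-m + 9 - 8n)    [combine like terms]
= -47m^2 + 423m - 376mn + 15m^3 - 135m^2 + 120m^2n - 48m^2n + 432mn - 384mn^2 + 36m - 324 + 288n + 85mn - 765n + 680n^2 + 9mn^2 - 81n^2 + 72n^3    [distributive law]
= -182m^2 + 459m + 141mn + 15m^3 + 72m^2n - 375mn^2 - 324 - 477n + 599n^2 + 72n^3    [combine like terms]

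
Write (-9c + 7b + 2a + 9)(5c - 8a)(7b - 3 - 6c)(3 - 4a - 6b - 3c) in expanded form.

-1395bc^2 + 2322abc^2 + 2415b^2c^2 - 45bc^3 - 1494ac^2 + 1215c^3 + 396ac^3 - 810c^4 + 1782abc - 3880a^2bc - 5264ab^2c + 450ac - 600a^2c + 1680a^2c^2 - 525b^2c - 1470b^3c + 1440bc + 840ab^2 + 2240a^2b^2 + 2352ab^3 - 2304ab + 720a^2b + 448a^3b - 720a^2 - 192a^3 - 384a^3c - 405c + 648a

(-9c + 7b + 2a + 9)(5c - 8a)(7b - 3 - 6c)(3 - 4a - 6b - 3c)
= (-45c^2 + 72ac + 35bc - 56ab + 10ac - 16a^2 + 45c - 72a)(7b - 3 - 6c)(3 - 4a - 6b - 3c)    [distributive law]
= (-45c^2 + 82ac + 35bc - 56ab - 16a^2 + 45c - 72a)(7b - 3 - 6c)(3 - 4a - 6b - 3c)    [combine like terms]
= (-315bc^2 + 135c^2 + 270c^3 + 574abc - 246ac - 492ac^2 + 245b^2c - 105bc - 210bc^2 - 392ab^2 + 168ab + 336abc - 112a^2b + 48a^2 + 96a^2c + 315bc - 135c - 270c^2 - 504ab + 216a + 432ac)(3 - 4a - 6b - 3c)    [distributive law]
= (-525bc^2 - 135c^2 + 270c^3 + 910abc + 186ac - 492ac^2 + 245b^2c + 210bc - 392ab^2 - 336ab - 112a^2b + 48a^2 + 96a^2c - 135c + 216a)(3 - 4a - 6b - 3c)    [combine like terms]
= -1575bc^2 + 2100abc^2 + 3150b^2c^2 + 1575bc^3 - 405c^2 + 540ac^2 + 810bc^2 + 405c^3 + 810c^3 - 1080ac^3 - 1620bc^3 - 810c^4 + 2730abc - 3640a^2bc - 5460ab^2c - 2730abc^2 + 558ac - 744a^2c - 1116abc - 558ac^2 - 1476ac^2 + 1968a^2c^2 + 2952abc^2 + 1476ac^3 + 735b^2c - 980ab^2c - 1470b^3c - 735b^2c^2 + 630bc - 840abc - 1260b^2c - 630bc^2 - 1176ab^2 + 1568a^2b^2 + 2352ab^3 + 1176ab^2c - 1008ab + 1344a^2b + 2016ab^2 + 1008abc - 336a^2b + 448a^3b + 672a^2b^2 + 336a^2bc + 144a^2 - 192a^3 - 288a^2b - 144a^2c + 288a^2c - 384a^3c - 576a^2bc - 288a^2c^2 - 405c + 540ac + 810bc + 405c^2 + 648a - 864a^2 - 1296ab - 648ac    [distributive law]
= -1395bc^2 + 2322abc^2 + 2415b^2c^2 - 45bc^3 - 1494ac^2 + 1215c^3 + 396ac^3 - 810c^4 + 1782abc - 3880a^2bc - 5264ab^2c + 450ac - 600a^2c + 1680a^2c^2 - 525b^2c - 1470b^3c + 1440bc + 840ab^2 + 2240a^2b^2 + 2352ab^3 - 2304ab + 720a^2b + 448a^3b - 720a^2 - 192a^3 - 384a^3c - 405c + 648a    [combine like terms]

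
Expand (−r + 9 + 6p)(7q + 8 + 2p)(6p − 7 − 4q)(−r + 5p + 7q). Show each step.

34pqr^2 − 458p^2qr + 70pq^2r − 81qr^2 + 347pqr + 819q^2r − 28q^2r^2 + 196q^3r + 34pr^2 − 482p^2r − 56r^2 + 310pr + 1121qr + 12p^2r^2 − 132p^3r + 1284p^2q − 2520pq^2 − 3855pq − 5103q^2 − 1764q^3 − 150p^2 + 504r − 2520p − 3528q + 1560p^3 + 1524p^3q + 588p^2q^2 − 1176pq^3 + 360p^4

(−r + 9 + 6p)(7q + 8 + 2p)(6p − 7 − 4q)(−r + 5p + 7q)
= (−7qr − 8r − 2pr + 63q + 72 + 18p + 42pq + 48p + 12p^2)(6p − 7 − 4q)(−r + 5p + 7q)    [distributive law]
= (−7qr − 8r − 2pr + 63q + 72 + 66p + 42pq + 12p^2)(6p − 7 − 4q)(−r + 5p + 7q)    [combine like terms]
= (−42pqr + 49qr + 28q^2r − 48pr + 56r + 32qr − 12p^2r + 14pr + 8pqr + 378pq − 441q − 252q^2 + 432p − 504 − 288q + 396p^2 − 462p − 264pq + 252p^2q − 294pq − 168pq^2 + 72p^3 − 84p^2 − 48p^2q)(−r + 5p + 7q)    [distributive law]
= (−34pqr + 81qr + 28q^2r − 34pr + 56r − 12p^2r − 180pq − 729q − 252q^2 − 30p − 504 + 312p^2 + 204p^2q − 168pq^2 + 72p^3)(−r + 5p + 7q)    [combine like terms]
= 34pqr^2 − 170p^2qr − 238pq^2r − 81qr^2 + 405pqr + 567q^2r − 28q^2r^2 + 140pq^2r + 196q^3r + 34pr^2 − 170p^2r − 238pqr − 56r^2 + 280pr + 392qr + 12p^2r^2 − 60p^3r − 84p^2qr + 180pqr − 900p^2q − 1260pq^2 + 729qr − 3645pq − 5103q^2 + 252q^2r − 1260pq^2 − 1764q^3 + 30pr − 150p^2 − 210pq + 504r − 2520p − 3528q − 312p^2r + 1560p^3 + 2184p^2q − 204p^2qr + 1020p^3q + 1428p^2q^2 + 168pq^2r − 840p^2q^2 − 1176pq^3 − 72p^3r + 360p^4 + 504p^3q    [distributive law]
= 34pqr^2 − 458p^2qr + 70pq^2r − 81qr^2 + 347pqr + 819q^2r − 28q^2r^2 + 196q^3r + 34pr^2 − 482p^2r − 56r^2 + 310pr + 1121qr + 12p^2r^2 − 132p^3r + 1284p^2q − 2520pq^2 − 3855pq − 5103q^2 − 1764q^3 − 150p^2 + 504r − 2520p − 3528q + 1560p^3 + 1524p^3q + 588p^2q^2 − 1176pq^3 + 360p^4    [combine like terms]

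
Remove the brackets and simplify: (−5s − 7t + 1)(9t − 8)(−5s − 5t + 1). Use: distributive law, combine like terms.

225s^2t + 540st^2 − 570st − 200s^2 + 80s + 315t^3 − 388t^2 + 105t − 8

(−5s − 7t + 1)(9t − 8)(−5s − 5t + 1)
= (−45st + 40s − 63t^2 + 56t + 9t − 8)(−5s − 5t + 1)    [distributive law]
= (−45st + 40s − 63t^2 + 65t − 8)(−5s − 5t + 1)    [combine like terms]
= 225s^2t + 225st^2 − 45st − 200s^2 − 200st + 40s + 315st^2 + 315t^3 − 63t^2 − 325st − 325t^2 + 65t + 40s + 40t − 8    [distributive law]
= 225s^2t + 540st^2 − 570st − 200s^2 + 80s + 315t^3 − 388t^2 + 105t − 8    [combine like terms]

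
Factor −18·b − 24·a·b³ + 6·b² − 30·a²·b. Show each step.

−18·b − 24·a·b³ + 6·b² − 30·a²·b
= 6(−3·b − 4·a·b³ + b² − 5·a²·b)    [factor out 6]
= 6·b(−3 − 4·a·b² + b − 5·a²)    [factor out b]

6·b(−3 − 4·a·b² + b − 5·a²)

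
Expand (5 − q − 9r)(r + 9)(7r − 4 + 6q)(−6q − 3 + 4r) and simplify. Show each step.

(5 − q − 9r)(r + 9)(7r − 4 + 6q)(−6q − 3 + 4r)
= (5r + 45 − qr − 9q − 9r^2 − 81r)(7r − 4 + 6q)(−6q − 3 + 4r)    [distributive law]
= (−76r + 45 − qr − 9q − 9r^2)(7r − 4 + 6q)(−6q − 3 + 4r)    [combine like terms]
= (−532r^2 + 304r − 456qr + 315r − 180 + 270q − 7qr^2 + 4qr − 6q^2r − 63qr + 36q − 54q^2 − 63r^3 + 36r^2 − 54qr^2)(−6q − 3 + 4r)    [distributive law]
= (−496r^2 + 619r − 515qr − 180 + 306q − 61qr^2 − 6q^2r − 54q^2 − 63r^3)(−6q − 3 + 4r)    [combine like terms]
= 2976qr^2 + 1488r^2 − 1984r^3 − 3714qr − 1857r + 2476r^2 + 3090q^2r + 1545qr − 2060qr^2 + 1080q + 540 − 720r − 1836q^2 − 918q + 1224qr + 366q^2r^2 + 183qr^2 − 244qr^3 + 36q^3r + 18q^2r − 24q^2r^2 + 324q^3 + 162q^2 − 216q^2r + 378qr^3 + 189r^3 − 252r^4    [distributive law]
= 1099qr^2 + 3964r^2 − 1795r^3 − 945qr − 2577r + 2892q^2r + 162q + 540 − 1674q^2 + 342q^2r^2 + 134qr^3 + 36q^3r + 324q^3 − 252r^4    [combine like terms]

1099qr^2 + 3964r^2 − 1795r^3 − 945qr − 2577r + 2892q^2r + 162q + 540 − 1674q^2 + 342q^2r^2 + 134qr^3 + 36q^3r + 324q^3 − 252r^4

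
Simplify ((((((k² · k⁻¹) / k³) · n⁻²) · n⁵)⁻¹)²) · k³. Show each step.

k⁷n⁻⁶

((((((k² · k⁻¹) / k³) · n⁻²) · n⁵)⁻¹)²) · k³
= (((((k² · k⁻¹) / k³) · n⁻²) · n⁵)⁻²) · k³    [power of a power]
= (((((k² · k⁻¹) / k³) · n⁻²)⁻²) · ((n⁵)⁻²)) · k³    [power of a product]
= (((((k² · k⁻¹) / k³)⁻²) · ((n⁻²)⁻²)) · ((n⁵)⁻²)) · k³    [power of a product]
= (((((k² · k⁻¹)⁻²) / ((k³)⁻²)) · ((n⁻²)⁻²)) · ((n⁵)⁻²)) · k³    [power of a quotient]
= ((((((k²)⁻²) · ((k⁻¹)⁻²)) / ((k³)⁻²)) · ((n⁻²)⁻²)) · ((n⁵)⁻²)) · k³    [power of a product]
= ((((k⁻⁴ · ((k⁻¹)⁻²)) / ((k³)⁻²)) · ((n⁻²)⁻²)) · ((n⁵)⁻²)) · k³    [power of a power]
= ((((k⁻⁴ · k²) / ((k³)⁻²)) · ((n⁻²)⁻²)) · ((n⁵)⁻²)) · k³    [power of a power]
= (((k⁻² / ((k³)⁻²)) · ((n⁻²)⁻²)) · ((n⁵)⁻²)) · k³    [product of powers]
= (((k⁻² / k⁻⁶) · ((n⁻²)⁻²)) · ((n⁵)⁻²)) · k³    [power of a power]
= ((k⁴ · ((n⁻²)⁻²)) · ((n⁵)⁻²)) · k³    [quotient of powers]
= ((k⁴ · n⁴) · ((n⁵)⁻²)) · k³    [power of a power]
= ((k⁴ · n⁴) · n⁻¹⁰) · k³    [power of a power]
= k⁷n⁻⁶    [product of powers]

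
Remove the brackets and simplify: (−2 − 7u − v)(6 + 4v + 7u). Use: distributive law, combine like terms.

−12 − 14v − 56u − 35uv − 49u^2 − 4v^2

(−2 − 7u − v)(6 + 4v + 7u)
= −12 − 8v − 14u − 42u − 28uv − 49u^2 − 6v − 4v^2 − 7uv    [distributive law]
= −12 − 14v − 56u − 35uv − 49u^2 − 4v^2    [combine like terms]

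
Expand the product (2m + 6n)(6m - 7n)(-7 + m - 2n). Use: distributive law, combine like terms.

-84m^2 + 12m^3 - 2m^2n - 154mn - 86mn^2 + 294n^2 + 84n^3

(2m + 6n)(6m - 7n)(-7 + m - 2n)
= (12m^2 - 14mn + 36mn - 42n^2)(-7 + m - 2n)    [distributive law]
= (12m^2 + 22mn - 42n^2)(-7 + m - 2n)    [combine like terms]
= -84m^2 + 12m^3 - 24m^2n - 154mn + 22m^2n - 44mn^2 + 294n^2 - 42mn^2 + 84n^3    [distributive law]
= -84m^2 + 12m^3 - 2m^2n - 154mn - 86mn^2 + 294n^2 + 84n^3    [combine like terms]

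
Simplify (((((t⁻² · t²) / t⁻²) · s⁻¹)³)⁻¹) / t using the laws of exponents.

s³t⁻⁷

(((((t⁻² · t²) / t⁻²) · s⁻¹)³)⁻¹) / t
= ((((t⁻² · t²) / t⁻²) · s⁻¹)⁻³) / t    [power of a power]
= ((((t⁻² · t²) / t⁻²)⁻³) · ((s⁻¹)⁻³)) / t    [power of a product]
= ((((t⁻² · t²)⁻³) / ((t⁻²)⁻³)) · ((s⁻¹)⁻³)) / t    [power of a quotient]
= (((((t⁻²)⁻³) · ((t²)⁻³)) / ((t⁻²)⁻³)) · ((s⁻¹)⁻³)) / t    [power of a product]
= (((t⁶ · ((t²)⁻³)) / ((t⁻²)⁻³)) · ((s⁻¹)⁻³)) / t    [power of a power]
= (((t⁶ · t⁻⁶) / ((t⁻²)⁻³)) · ((s⁻¹)⁻³)) / t    [power of a power]
= ((t⁰ / ((t⁻²)⁻³)) · ((s⁻¹)⁻³)) / t    [product of powers]
= ((t⁰ / t⁶) · ((s⁻¹)⁻³)) / t    [power of a power]
= (t⁻⁶ · ((s⁻¹)⁻³)) / t    [quotient of powers]
= (t⁻⁶ · s³) / t    [power of a power]
= s³t⁻⁷    [quotient of powers]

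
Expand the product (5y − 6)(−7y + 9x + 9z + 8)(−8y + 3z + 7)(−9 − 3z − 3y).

183y^3 + 555y^3z − 840y^4 + 3909y^2z + 990y^2z^2 + 5235y^2 + 999xy^2 + 675xy^2z + 1080xy^3 − 2970xyz − 405xyz^2 − 5589xy − 3708yz^2 − 405yz^3 − 10245yz − 7614y + 2592xz + 486xz^2 + 3402x + 3024z^2 + 486z^3 + 5706z + 3024

(5y − 6)(−7y + 9x + 9z + 8)(−8y + 3z + 7)(−9 − 3z − 3y)
= (−35y^2 + 45xy + 45yz + 40y + 42y − 54x − 54z − 48)(−8y + 3z + 7)(−9 − 3z − 3y)    [distributive law]
= (−35y^2 + 45xy + 45yz + 82y − 54x − 54z − 48)(−8y + 3z + 7)(−9 − 3z − 3y)    [combine like terms]
= (280y^3 − 105y^2z − 245y^2 − 360xy^2 + 135xyz + 315xy − 360y^2z + 135yz^2 + 315yz − 656y^2 + 246yz + 574y + 432xy − 162xz − 378x + 432yz − 162z^2 − 378z + 384y − 144z − 336)(−9 − 3z − 3y)    [distributive law]
= (280y^3 − 465y^2z − 901y^2 − 360xy^2 + 135xyz + 747xy + 135yz^2 + 993yz + 958y − 162xz − 378x − 162z^2 − 522z − 336)(−9 − 3z − 3y)    [combine like terms]
= −2520y^3 − 840y^3z − 840y^4 + 4185y^2z + 1395y^2z^2 + 1395y^3z + 8109y^2 + 2703y^2z + 2703y^3 + 3240xy^2 + 1080xy^2z + 1080xy^3 − 1215xyz − 405xyz^2 − 405xy^2z − 6723xy − 2241xyz − 2241xy^2 − 1215yz^2 − 405yz^3 − 405y^2z^2 − 8937yz − 2979yz^2 − 2979y^2z − 8622y − 2874yz − 2874y^2 + 1458xz + 486xz^2 + 486xyz + 3402x + 1134xz + 1134xy + 1458z^2 + 486z^3 + 486yz^2 + 4698z + 1566z^2 + 1566yz + 3024 + 1008z + 1008y    [distributive law]
= 183y^3 + 555y^3z − 840y^4 + 3909y^2z + 990y^2z^2 + 5235y^2 + 999xy^2 + 675xy^2z + 1080xy^3 − 2970xyz − 405xyz^2 − 5589xy − 3708yz^2 − 405yz^3 − 10245yz − 7614y + 2592xz + 486xz^2 + 3402x + 3024z^2 + 486z^3 + 5706z + 3024    [combine like terms]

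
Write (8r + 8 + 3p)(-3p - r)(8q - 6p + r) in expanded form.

(8r + 8 + 3p)(-3p - r)(8q - 6p + r)
= (-24pr - 8r^2 - 24p - 8r - 9p^2 - 3pr)(8q - 6p + r)    [distributive law]
= (-27pr - 8r^2 - 24p - 8r - 9p^2)(8q - 6p + r)    [combine like terms]
= -216pqr + 162p^2r - 27pr^2 - 64qr^2 + 48pr^2 - 8r^3 - 192pq + 144p^2 - 24pr - 64qr + 48pr - 8r^2 - 72p^2q + 54p^3 - 9p^2r    [distributive law]
= -216pqr + 153p^2r + 21pr^2 - 64qr^2 - 8r^3 - 192pq + 144p^2 + 24pr - 64qr - 8r^2 - 72p^2q + 54p^3    [combine like terms]

-216pqr + 153p^2r + 21pr^2 - 64qr^2 - 8r^3 - 192pq + 144p^2 + 24pr - 64qr - 8r^2 - 72p^2q + 54p^3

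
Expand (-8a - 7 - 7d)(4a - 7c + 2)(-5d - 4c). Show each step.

160a^2d + 128a^2c - 168acd - 224ac^2 + 220ad + 176ac - 189cd - 196c^2 + 70d + 56c + 140ad^2 - 245cd^2 - 196c^2d + 70d^2

(-8a - 7 - 7d)(4a - 7c + 2)(-5d - 4c)
= (-32a^2 + 56ac - 16a - 28a + 49c - 14 - 28ad + 49cd - 14d)(-5d - 4c)    [distributive law]
= (-32a^2 + 56ac - 44a + 49c - 14 - 28ad + 49cd - 14d)(-5d - 4c)    [combine like terms]
= 160a^2d + 128a^2c - 280acd - 224ac^2 + 220ad + 176ac - 245cd - 196c^2 + 70d + 56c + 140ad^2 + 112acd - 245cd^2 - 196c^2d + 70d^2 + 56cd    [distributive law]
= 160a^2d + 128a^2c - 168acd - 224ac^2 + 220ad + 176ac - 189cd - 196c^2 + 70d + 56c + 140ad^2 - 245cd^2 - 196c^2d + 70d^2    [combine like terms]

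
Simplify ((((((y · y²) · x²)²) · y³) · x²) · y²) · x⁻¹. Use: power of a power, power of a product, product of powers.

((((((y · y²) · x²)²) · y³) · x²) · y²) · x⁻¹
= ((((((y · y²)²) · ((x²)²)) · y³) · x²) · y²) · x⁻¹    [power of a product]
= ((((((y²) · ((y²)²)) · ((x²)²)) · y³) · x²) · y²) · x⁻¹    [power of a product]
= (((((y² · y⁴) · ((x²)²)) · y³) · x²) · y²) · x⁻¹    [power of a power]
= ((((y⁶ · ((x²)²)) · y³) · x²) · y²) · x⁻¹    [product of powers]
= ((((y⁶ · x⁴) · y³) · x²) · y²) · x⁻¹    [power of a power]
= x⁵·y¹¹    [product of powers]

x⁵·y¹¹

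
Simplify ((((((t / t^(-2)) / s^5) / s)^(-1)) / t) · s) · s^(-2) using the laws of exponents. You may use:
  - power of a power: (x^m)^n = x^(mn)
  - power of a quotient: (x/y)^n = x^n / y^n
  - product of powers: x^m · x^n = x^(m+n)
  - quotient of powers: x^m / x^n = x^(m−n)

((((((t / t^(-2)) / s^5) / s)^(-1)) / t) · s) · s^(-2)
= ((((((t / t^(-2)) / s^5)^(-1)) / (s^(-1))) / t) · s) · s^(-2)    [power of a quotient]
= ((((((t / t^(-2))^(-1)) / ((s^5)^(-1))) / (s^(-1))) / t) · s) · s^(-2)    [power of a quotient]
= ((((((t^(-1)) / ((t^(-2))^(-1))) / ((s^5)^(-1))) / (s^(-1))) / t) · s) · s^(-2)    [power of a quotient]
= (((((t^(-1) / t^2) / ((s^5)^(-1))) / (s^(-1))) / t) · s) · s^(-2)    [power of a power]
= ((((t^(-3) / ((s^5)^(-1))) / (s^(-1))) / t) · s) · s^(-2)    [quotient of powers]
= ((((t^(-3) / s^(-5)) / (s^(-1))) / t) · s) · s^(-2)    [power of a power]
= s^5·t^(-4)    [quotient of powers; product of powers]

s^5·t^(-4)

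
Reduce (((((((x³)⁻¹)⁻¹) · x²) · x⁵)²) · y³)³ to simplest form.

x⁶⁰y⁹

(((((((x³)⁻¹)⁻¹) · x²) · x⁵)²) · y³)³
= (((((((x³)⁻¹)⁻¹) · x²) · x⁵)²)³) · ((y³)³)    [power of a product]
= ((((((x³)⁻¹)⁻¹) · x²) · x⁵)⁶) · ((y³)³)    [power of a power]
= ((((((x³)⁻¹)⁻¹) · x²)⁶) · ((x⁵)⁶)) · ((y³)³)    [power of a product]
= ((((((x³)⁻¹)⁻¹)⁶) · ((x²)⁶)) · ((x⁵)⁶)) · ((y³)³)    [power of a product]
= (((((x³)⁻¹)⁻⁶) · ((x²)⁶)) · ((x⁵)⁶)) · ((y³)³)    [power of a power]
= ((((x³)⁶) · ((x²)⁶)) · ((x⁵)⁶)) · ((y³)³)    [power of a power]
= ((x¹⁸ · ((x²)⁶)) · ((x⁵)⁶)) · ((y³)³)    [power of a power]
= ((x¹⁸ · x¹²) · ((x⁵)⁶)) · ((y³)³)    [power of a power]
= (x³⁰ · ((x⁵)⁶)) · ((y³)³)    [product of powers]
= (x³⁰ · x³⁰) · ((y³)³)    [power of a power]
= x⁶⁰ · ((y³)³)    [product of powers]
= x⁶⁰ · y⁹    [power of a power]
= x⁶⁰y⁹    [rearrange]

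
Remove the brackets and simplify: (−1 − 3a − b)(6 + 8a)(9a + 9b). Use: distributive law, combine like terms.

−54a − 54b − 234a^2 − 288ab − 216a^3 − 288a^2b − 54b^2 − 72ab^2

(−1 − 3a − b)(6 + 8a)(9a + 9b)
= (−6 − 8a − 18a − 24a^2 − 6b − 8ab)(9a + 9b)    [distributive law]
= (−6 − 26a − 24a^2 − 6b − 8ab)(9a + 9b)    [combine like terms]
= −54a − 54b − 234a^2 − 234ab − 216a^3 − 216a^2b − 54ab − 54b^2 − 72a^2b − 72ab^2    [distributive law]
= −54a − 54b − 234a^2 − 288ab − 216a^3 − 288a^2b − 54b^2 − 72ab^2    [combine like terms]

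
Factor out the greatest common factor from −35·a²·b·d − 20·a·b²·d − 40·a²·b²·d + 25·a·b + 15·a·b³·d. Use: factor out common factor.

5·a·b(−7·a·d − 4·b·d − 8·a·b·d + 5 + 3·b²·d)

−35·a²·b·d − 20·a·b²·d − 40·a²·b²·d + 25·a·b + 15·a·b³·d
= 5(−7·a²·b·d − 4·a·b²·d − 8·a²·b²·d + 5·a·b + 3·a·b³·d)    [factor out 5]
= 5·a·b(−7·a·d − 4·b·d − 8·a·b·d + 5 + 3·b²·d)    [factor out a·b]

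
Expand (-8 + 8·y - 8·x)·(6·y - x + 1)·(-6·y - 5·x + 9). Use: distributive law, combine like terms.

672·y² - 304·x·y - 312·y + 40·x - 72 - 288·y³ + 96·x·y² + 232·x²·y - 40·x³ + 72·x²

(-8 + 8·y - 8·x)·(6·y - x + 1)·(-6·y - 5·x + 9)
= (-48·y + 8·x - 8 + 48·y² - 8·x·y + 8·y - 48·x·y + 8·x² - 8·x)·(-6·y - 5·x + 9)    [distributive law]
= (-40·y - 8 + 48·y² - 56·x·y + 8·x²)·(-6·y - 5·x + 9)    [combine like terms]
= 240·y² + 200·x·y - 360·y + 48·y + 40·x - 72 - 288·y³ - 240·x·y² + 432·y² + 336·x·y² + 280·x²·y - 504·x·y - 48·x²·y - 40·x³ + 72·x²    [distributive law]
= 672·y² - 304·x·y - 312·y + 40·x - 72 - 288·y³ + 96·x·y² + 232·x²·y - 40·x³ + 72·x²    [combine like terms]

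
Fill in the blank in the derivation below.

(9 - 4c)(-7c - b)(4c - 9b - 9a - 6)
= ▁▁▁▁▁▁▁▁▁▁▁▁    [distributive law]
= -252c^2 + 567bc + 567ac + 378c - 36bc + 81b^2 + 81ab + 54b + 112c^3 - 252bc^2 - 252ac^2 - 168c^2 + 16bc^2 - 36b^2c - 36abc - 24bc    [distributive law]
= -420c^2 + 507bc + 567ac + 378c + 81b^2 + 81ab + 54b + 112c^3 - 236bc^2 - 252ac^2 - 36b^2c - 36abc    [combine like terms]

After distributive law, the bracketed line is:

(-63c - 9b + 28c^2 + 4bc)(4c - 9b - 9a - 6)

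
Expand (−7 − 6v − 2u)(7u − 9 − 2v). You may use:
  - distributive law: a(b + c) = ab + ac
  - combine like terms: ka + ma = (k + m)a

−31u + 63 + 68v − 38uv + 12v² − 14u²

(−7 − 6v − 2u)(7u − 9 − 2v)
= −49u + 63 + 14v − 42uv + 54v + 12v² − 14u² + 18u + 4uv    [distributive law]
= −31u + 63 + 68v − 38uv + 12v² − 14u²    [combine like terms]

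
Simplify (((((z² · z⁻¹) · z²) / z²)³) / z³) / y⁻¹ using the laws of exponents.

y

(((((z² · z⁻¹) · z²) / z²)³) / z³) / y⁻¹
= (((((z² · z⁻¹) · z²)³) / ((z²)³)) / z³) / y⁻¹    [power of a quotient]
= (((((z² · z⁻¹)³) · ((z²)³)) / ((z²)³)) / z³) / y⁻¹    [power of a product]
= ((((((z²)³) · ((z⁻¹)³)) · ((z²)³)) / ((z²)³)) / z³) / y⁻¹    [power of a product]
= ((((z⁶ · ((z⁻¹)³)) · ((z²)³)) / ((z²)³)) / z³) / y⁻¹    [power of a power]
= ((((z⁶ · z⁻³) · ((z²)³)) / ((z²)³)) / z³) / y⁻¹    [power of a power]
= (((z³ · ((z²)³)) / ((z²)³)) / z³) / y⁻¹    [product of powers]
= (((z³ · z⁶) / ((z²)³)) / z³) / y⁻¹    [power of a power]
= ((z⁹ / ((z²)³)) / z³) / y⁻¹    [product of powers]
= ((z⁹ / z⁶) / z³) / y⁻¹    [power of a power]
= (z³ / z³) / y⁻¹    [quotient of powers]
= z⁰ / y⁻¹    [quotient of powers]
= y    [quotient of powers]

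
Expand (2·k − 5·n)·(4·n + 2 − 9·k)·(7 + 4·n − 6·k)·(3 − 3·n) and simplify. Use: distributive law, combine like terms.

1257·k·n − 345·k·n² − 996·k·n³ − 720·k²·n + 1170·k²·n² + 84·k − 450·k² + 324·k³ − 324·k³·n − 330·n² + 300·n³ + 240·n⁴ − 210·n

(2·k − 5·n)·(4·n + 2 − 9·k)·(7 + 4·n − 6·k)·(3 − 3·n)
= (8·k·n + 4·k − 18·k² − 20·n² − 10·n + 45·k·n)·(7 + 4·n − 6·k)·(3 − 3·n)    [distributive law]
= (53·k·n + 4·k − 18·k² − 20·n² − 10·n)·(7 + 4·n − 6·k)·(3 − 3·n)    [combine like terms]
= (371·k·n + 212·k·n² − 318·k²·n + 28·k + 16·k·n − 24·k² − 126·k² − 72·k²·n + 108·k³ − 140·n² − 80·n³ + 120·k·n² − 70·n − 40·n² + 60·k·n)·(3 − 3·n)    [distributive law]
= (447·k·n + 332·k·n² − 390·k²·n + 28·k − 150·k² + 108·k³ − 180·n² − 80·n³ − 70·n)·(3 − 3·n)    [combine like terms]
= 1341·k·n − 1341·k·n² + 996·k·n² − 996·k·n³ − 1170·k²·n + 1170·k²·n² + 84·k − 84·k·n − 450·k² + 450·k²·n + 324·k³ − 324·k³·n − 540·n² + 540·n³ − 240·n³ + 240·n⁴ − 210·n + 210·n²    [distributive law]
= 1257·k·n − 345·k·n² − 996·k·n³ − 720·k²·n + 1170·k²·n² + 84·k − 450·k² + 324·k³ − 324·k³·n − 330·n² + 300·n³ + 240·n⁴ − 210·n    [combine like terms]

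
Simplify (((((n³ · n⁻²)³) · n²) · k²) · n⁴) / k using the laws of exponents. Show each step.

k·n⁹

(((((n³ · n⁻²)³) · n²) · k²) · n⁴) / k
= ((((((n³)³) · ((n⁻²)³)) · n²) · k²) · n⁴) / k    [power of a product]
= ((((n⁹ · ((n⁻²)³)) · n²) · k²) · n⁴) / k    [power of a power]
= ((((n⁹ · n⁻⁶) · n²) · k²) · n⁴) / k    [power of a power]
= (((n³ · n²) · k²) · n⁴) / k    [product of powers]
= ((n⁵ · k²) · n⁴) / k    [product of powers]
= k·n⁹    [quotient of powers; product of powers]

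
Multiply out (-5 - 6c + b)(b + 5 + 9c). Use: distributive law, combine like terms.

(-5 - 6c + b)(b + 5 + 9c)
= -5b - 25 - 45c - 6bc - 30c - 54c^2 + b^2 + 5b + 9bc    [distributive law]
= -25 - 75c + 3bc - 54c^2 + b^2    [combine like terms]

-25 - 75c + 3bc - 54c^2 + b^2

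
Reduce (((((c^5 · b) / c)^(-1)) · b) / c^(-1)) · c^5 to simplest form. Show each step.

c^2

(((((c^5 · b) / c)^(-1)) · b) / c^(-1)) · c^5
= (((((c^5 · b)^(-1)) / (c^(-1))) · b) / c^(-1)) · c^5    [power of a quotient]
= ((((((c^5)^(-1)) · (b^(-1))) / (c^(-1))) · b) / c^(-1)) · c^5    [power of a product]
= ((((c^(-5) · (b^(-1))) / (c^(-1))) · b) / c^(-1)) · c^5    [power of a power]
= c^2    [quotient of powers; product of powers]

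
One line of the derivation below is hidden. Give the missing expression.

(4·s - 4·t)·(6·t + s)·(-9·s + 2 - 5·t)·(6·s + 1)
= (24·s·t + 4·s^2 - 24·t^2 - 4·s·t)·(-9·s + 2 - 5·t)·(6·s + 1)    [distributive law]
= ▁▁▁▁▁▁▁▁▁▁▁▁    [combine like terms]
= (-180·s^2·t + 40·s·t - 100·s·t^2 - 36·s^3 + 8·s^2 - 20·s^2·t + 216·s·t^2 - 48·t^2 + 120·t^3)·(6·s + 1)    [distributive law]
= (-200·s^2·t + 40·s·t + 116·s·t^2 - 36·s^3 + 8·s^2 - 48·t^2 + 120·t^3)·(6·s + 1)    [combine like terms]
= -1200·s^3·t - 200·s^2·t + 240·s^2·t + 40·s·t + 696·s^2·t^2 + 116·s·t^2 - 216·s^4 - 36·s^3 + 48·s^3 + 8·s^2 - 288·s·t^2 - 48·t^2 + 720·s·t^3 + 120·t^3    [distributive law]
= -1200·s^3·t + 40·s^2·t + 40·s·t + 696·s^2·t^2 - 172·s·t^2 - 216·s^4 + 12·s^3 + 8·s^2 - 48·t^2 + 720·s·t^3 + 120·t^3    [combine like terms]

By combine like terms:

(20·s·t + 4·s^2 - 24·t^2)·(-9·s + 2 - 5·t)·(6·s + 1)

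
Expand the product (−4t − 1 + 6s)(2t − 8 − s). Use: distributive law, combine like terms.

−8t² + 30t + 16st + 8 − 47s − 6s²

(−4t − 1 + 6s)(2t − 8 − s)
= −8t² + 32t + 4st − 2t + 8 + s + 12st − 48s − 6s²    [distributive law]
= −8t² + 30t + 16st + 8 − 47s − 6s²    [combine like terms]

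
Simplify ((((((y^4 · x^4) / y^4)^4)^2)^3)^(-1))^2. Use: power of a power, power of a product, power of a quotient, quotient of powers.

((((((y^4 · x^4) / y^4)^4)^2)^3)^(-1))^2
= (((((y^4 · x^4) / y^4)^4)^2)^3)^(-2)    [power of a power]
= ((((y^4 · x^4) / y^4)^4)^2)^(-6)    [power of a power]
= (((y^4 · x^4) / y^4)^4)^(-12)    [power of a power]
= ((y^4 · x^4) / y^4)^(-48)    [power of a power]
= ((y^4 · x^4)^(-48)) / ((y^4)^(-48))    [power of a quotient]
= (((y^4)^(-48)) · ((x^4)^(-48))) / ((y^4)^(-48))    [power of a product]
= (y^(-192) · ((x^4)^(-48))) / ((y^4)^(-48))    [power of a power]
= (y^(-192) · x^(-192)) / ((y^4)^(-48))    [power of a power]
= (y^(-192) · x^(-192)) / y^(-192)    [power of a power]
= x^(-192)    [quotient of powers]

x^(-192)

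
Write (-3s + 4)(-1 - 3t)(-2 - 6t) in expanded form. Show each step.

-6s - 36st - 54st² + 8 + 48t + 72t²

(-3s + 4)(-1 - 3t)(-2 - 6t)
= (3s + 9st - 4 - 12t)(-2 - 6t)    [distributive law]
= -6s - 18st - 18st - 54st² + 8 + 24t + 24t + 72t²    [distributive law]
= -6s - 36st - 54st² + 8 + 48t + 72t²    [combine like terms]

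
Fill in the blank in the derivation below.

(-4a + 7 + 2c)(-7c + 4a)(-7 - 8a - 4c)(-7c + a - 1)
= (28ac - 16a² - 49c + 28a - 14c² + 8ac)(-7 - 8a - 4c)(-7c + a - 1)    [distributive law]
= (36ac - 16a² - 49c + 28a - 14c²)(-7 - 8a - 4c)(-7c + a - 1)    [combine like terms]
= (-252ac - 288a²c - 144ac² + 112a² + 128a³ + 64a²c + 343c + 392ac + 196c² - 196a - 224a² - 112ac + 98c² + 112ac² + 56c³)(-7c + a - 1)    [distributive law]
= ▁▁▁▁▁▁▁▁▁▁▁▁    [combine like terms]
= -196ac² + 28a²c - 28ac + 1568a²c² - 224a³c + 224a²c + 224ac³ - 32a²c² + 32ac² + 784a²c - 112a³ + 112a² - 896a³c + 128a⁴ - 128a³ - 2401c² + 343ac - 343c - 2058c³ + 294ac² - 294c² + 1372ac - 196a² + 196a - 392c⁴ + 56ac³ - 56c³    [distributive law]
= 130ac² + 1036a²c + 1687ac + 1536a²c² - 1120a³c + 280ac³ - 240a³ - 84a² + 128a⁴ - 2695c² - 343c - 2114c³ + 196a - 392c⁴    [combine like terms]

After combine like terms, the bracketed line is:

(28ac - 224a²c - 32ac² - 112a² + 128a³ + 343c + 294c² - 196a + 56c³)(-7c + a - 1)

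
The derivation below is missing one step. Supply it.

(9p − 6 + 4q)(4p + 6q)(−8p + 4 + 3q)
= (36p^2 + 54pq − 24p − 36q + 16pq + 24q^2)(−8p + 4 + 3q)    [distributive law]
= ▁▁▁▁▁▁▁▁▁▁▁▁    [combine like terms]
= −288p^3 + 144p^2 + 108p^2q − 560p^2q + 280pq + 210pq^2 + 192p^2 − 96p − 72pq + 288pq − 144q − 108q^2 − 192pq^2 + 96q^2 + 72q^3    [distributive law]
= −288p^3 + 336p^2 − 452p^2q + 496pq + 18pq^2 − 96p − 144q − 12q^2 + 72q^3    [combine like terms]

Applying combine like terms to the line above:

(36p^2 + 70pq − 24p − 36q + 24q^2)(−8p + 4 + 3q)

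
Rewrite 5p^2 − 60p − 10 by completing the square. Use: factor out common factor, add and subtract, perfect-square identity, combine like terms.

5(p − 6)^2 − 190

5p^2 − 60p − 10
= 5(p^2 − 12p) − 10    [factor out 5 from the p-terms]
= 5(p^2 − 12p + 36 − 36) − 10    [add and subtract 36 inside the bracket]
= 5(p − 6)^2 − 180 − 10    [perfect-square identity]
= 5(p − 6)^2 − 190    [combine constants]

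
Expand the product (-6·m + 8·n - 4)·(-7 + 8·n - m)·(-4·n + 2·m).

-360·m·n + 92·m^2 + 352·m·n^2 - 136·m^2·n + 12·m^3 + 352·n^2 - 256·n^3 - 112·n + 56·m

(-6·m + 8·n - 4)·(-7 + 8·n - m)·(-4·n + 2·m)
= (42·m - 48·m·n + 6·m^2 - 56·n + 64·n^2 - 8·m·n + 28 - 32·n + 4·m)·(-4·n + 2·m)    [distributive law]
= (46·m - 56·m·n + 6·m^2 - 88·n + 64·n^2 + 28)·(-4·n + 2·m)    [combine like terms]
= -184·m·n + 92·m^2 + 224·m·n^2 - 112·m^2·n - 24·m^2·n + 12·m^3 + 352·n^2 - 176·m·n - 256·n^3 + 128·m·n^2 - 112·n + 56·m    [distributive law]
= -360·m·n + 92·m^2 + 352·m·n^2 - 136·m^2·n + 12·m^3 + 352·n^2 - 256·n^3 - 112·n + 56·m    [combine like terms]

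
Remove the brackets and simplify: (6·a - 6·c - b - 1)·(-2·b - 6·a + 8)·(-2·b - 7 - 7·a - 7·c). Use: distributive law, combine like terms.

(6·a - 6·c - b - 1)·(-2·b - 6·a + 8)·(-2·b - 7 - 7·a - 7·c)
= (-12·a·b - 36·a^2 + 48·a + 12·b·c + 36·a·c - 48·c + 2·b^2 + 6·a·b - 8·b + 2·b + 6·a - 8)·(-2·b - 7 - 7·a - 7·c)    [distributive law]
= (-6·a·b - 36·a^2 + 54·a + 12·b·c + 36·a·c - 48·c + 2·b^2 - 6·b - 8)·(-2·b - 7 - 7·a - 7·c)    [combine like terms]
= 12·a·b^2 + 42·a·b + 42·a^2·b + 42·a·b·c + 72·a^2·b + 252·a^2 + 252·a^3 + 252·a^2·c - 108·a·b - 378·a - 378·a^2 - 378·a·c - 24·b^2·c - 84·b·c - 84·a·b·c - 84·b·c^2 - 72·a·b·c - 252·a·c - 252·a^2·c - 252·a·c^2 + 96·b·c + 336·c + 336·a·c + 336·c^2 - 4·b^3 - 14·b^2 - 14·a·b^2 - 14·b^2·c + 12·b^2 + 42·b + 42·a·b + 42·b·c + 16·b + 56 + 56·a + 56·c    [distributive law]
= -2·a·b^2 - 24·a·b + 114·a^2·b - 114·a·b·c - 126·a^2 + 252·a^3 - 322·a - 294·a·c - 38·b^2·c + 54·b·c - 84·b·c^2 - 252·a·c^2 + 392·c + 336·c^2 - 4·b^3 - 2·b^2 + 58·b + 56    [combine like terms]

-2·a·b^2 - 24·a·b + 114·a^2·b - 114·a·b·c - 126·a^2 + 252·a^3 - 322·a - 294·a·c - 38·b^2·c + 54·b·c - 84·b·c^2 - 252·a·c^2 + 392·c + 336·c^2 - 4·b^3 - 2·b^2 + 58·b + 56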